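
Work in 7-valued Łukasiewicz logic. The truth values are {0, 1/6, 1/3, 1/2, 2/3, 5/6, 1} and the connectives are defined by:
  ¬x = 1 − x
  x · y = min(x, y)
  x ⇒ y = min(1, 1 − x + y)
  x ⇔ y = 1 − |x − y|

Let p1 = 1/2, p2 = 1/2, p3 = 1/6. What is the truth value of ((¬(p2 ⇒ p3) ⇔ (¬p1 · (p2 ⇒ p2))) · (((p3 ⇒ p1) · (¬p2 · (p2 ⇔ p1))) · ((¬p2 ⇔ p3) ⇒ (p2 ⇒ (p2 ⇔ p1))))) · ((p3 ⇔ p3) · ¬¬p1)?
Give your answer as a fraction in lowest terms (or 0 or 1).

p2 ⇒ p3 = 1/2 ⇒ 1/6 = 2/3
¬(p2 ⇒ p3) = ¬2/3 = 1/3
¬p1 = ¬1/2 = 1/2
p2 ⇒ p2 = 1/2 ⇒ 1/2 = 1
¬p1 · (p2 ⇒ p2) = 1/2 · 1 = 1/2
¬(p2 ⇒ p3) ⇔ (¬p1 · (p2 ⇒ p2)) = 1/3 ⇔ 1/2 = 5/6
p3 ⇒ p1 = 1/6 ⇒ 1/2 = 1
¬p2 = ¬1/2 = 1/2
p2 ⇔ p1 = 1/2 ⇔ 1/2 = 1
¬p2 · (p2 ⇔ p1) = 1/2 · 1 = 1/2
(p3 ⇒ p1) · (¬p2 · (p2 ⇔ p1)) = 1 · 1/2 = 1/2
¬p2 = ¬1/2 = 1/2
¬p2 ⇔ p3 = 1/2 ⇔ 1/6 = 2/3
p2 ⇔ p1 = 1/2 ⇔ 1/2 = 1
p2 ⇒ (p2 ⇔ p1) = 1/2 ⇒ 1 = 1
(¬p2 ⇔ p3) ⇒ (p2 ⇒ (p2 ⇔ p1)) = 2/3 ⇒ 1 = 1
((p3 ⇒ p1) · (¬p2 · (p2 ⇔ p1))) · ((¬p2 ⇔ p3) ⇒ (p2 ⇒ (p2 ⇔ p1))) = 1/2 · 1 = 1/2
(¬(p2 ⇒ p3) ⇔ (¬p1 · (p2 ⇒ p2))) · (((p3 ⇒ p1) · (¬p2 · (p2 ⇔ p1))) · ((¬p2 ⇔ p3) ⇒ (p2 ⇒ (p2 ⇔ p1)))) = 5/6 · 1/2 = 1/2
p3 ⇔ p3 = 1/6 ⇔ 1/6 = 1
¬p1 = ¬1/2 = 1/2
¬¬p1 = ¬1/2 = 1/2
(p3 ⇔ p3) · ¬¬p1 = 1 · 1/2 = 1/2
((¬(p2 ⇒ p3) ⇔ (¬p1 · (p2 ⇒ p2))) · (((p3 ⇒ p1) · (¬p2 · (p2 ⇔ p1))) · ((¬p2 ⇔ p3) ⇒ (p2 ⇒ (p2 ⇔ p1))))) · ((p3 ⇔ p3) · ¬¬p1) = 1/2 · 1/2 = 1/2

1/2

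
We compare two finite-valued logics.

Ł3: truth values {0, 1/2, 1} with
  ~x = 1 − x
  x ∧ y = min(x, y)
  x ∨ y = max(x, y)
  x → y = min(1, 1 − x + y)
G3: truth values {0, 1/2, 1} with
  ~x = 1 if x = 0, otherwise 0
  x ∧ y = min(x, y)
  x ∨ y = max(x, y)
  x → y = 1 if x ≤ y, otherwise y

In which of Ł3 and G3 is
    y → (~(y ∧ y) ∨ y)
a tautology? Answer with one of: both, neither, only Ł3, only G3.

both

In Ł3: every assignment gives 1 — tautology.
In G3: every assignment gives 1 — tautology.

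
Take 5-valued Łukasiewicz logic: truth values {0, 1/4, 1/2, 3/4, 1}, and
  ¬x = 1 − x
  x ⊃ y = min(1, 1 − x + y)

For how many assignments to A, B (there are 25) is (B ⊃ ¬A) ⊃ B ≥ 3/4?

12

value 1: 9 assignments (counts)
value 3/4: 3 assignments (counts)
value 1/2: 4 assignments
value 1/4: 4 assignments
value 0: 5 assignments
So 12 of the 25 assignments meet the threshold.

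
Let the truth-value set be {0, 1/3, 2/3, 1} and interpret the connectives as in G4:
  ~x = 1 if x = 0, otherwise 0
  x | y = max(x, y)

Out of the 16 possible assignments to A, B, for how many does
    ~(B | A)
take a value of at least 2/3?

A = 0, B = 0 ↦ 1  ≥
A = 0, B = 1/3 ↦ 0  <
A = 0, B = 2/3 ↦ 0  <
A = 0, B = 1 ↦ 0  <
A = 1/3, B = 0 ↦ 0  <
A = 1/3, B = 1/3 ↦ 0  <
A = 1/3, B = 2/3 ↦ 0  <
A = 1/3, B = 1 ↦ 0  <
A = 2/3, B = 0 ↦ 0  <
A = 2/3, B = 1/3 ↦ 0  <
A = 2/3, B = 2/3 ↦ 0  <
A = 2/3, B = 1 ↦ 0  <
A = 1, B = 0 ↦ 0  <
A = 1, B = 1/3 ↦ 0  <
A = 1, B = 2/3 ↦ 0  <
A = 1, B = 1 ↦ 0  <
So 1 of the 16 assignments meets the threshold.

1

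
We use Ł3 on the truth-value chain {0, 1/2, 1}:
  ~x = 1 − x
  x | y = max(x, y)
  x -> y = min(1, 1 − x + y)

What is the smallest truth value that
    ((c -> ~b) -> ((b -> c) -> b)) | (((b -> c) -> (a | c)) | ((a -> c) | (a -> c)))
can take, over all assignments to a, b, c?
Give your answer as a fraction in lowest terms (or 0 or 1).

Take a = 1/2, b = 0, c = 0:
~b = ~0 = 1
c -> ~b = 0 -> 1 = 1
b -> c = 0 -> 0 = 1
(b -> c) -> b = 1 -> 0 = 0
(c -> ~b) -> ((b -> c) -> b) = 1 -> 0 = 0
b -> c = 0 -> 0 = 1
a | c = 1/2 | 0 = 1/2
(b -> c) -> (a | c) = 1 -> 1/2 = 1/2
a -> c = 1/2 -> 0 = 1/2
a -> c = 1/2 -> 0 = 1/2
(a -> c) | (a -> c) = 1/2 | 1/2 = 1/2
((b -> c) -> (a | c)) | ((a -> c) | (a -> c)) = 1/2 | 1/2 = 1/2
((c -> ~b) -> ((b -> c) -> b)) | (((b -> c) -> (a | c)) | ((a -> c) | (a -> c))) = 0 | 1/2 = 1/2
No assignment yields a value below 1/2, so this is the minimum.

1/2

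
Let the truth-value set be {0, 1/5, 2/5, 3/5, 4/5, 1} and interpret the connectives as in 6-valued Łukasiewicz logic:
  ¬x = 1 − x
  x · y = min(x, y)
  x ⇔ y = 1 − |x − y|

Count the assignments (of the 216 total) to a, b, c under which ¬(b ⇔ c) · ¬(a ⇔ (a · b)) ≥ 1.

1

value 1: 1 assignment (counts)
value 4/5: 4 assignments
value 3/5: 9 assignments
value 2/5: 20 assignments
value 1/5: 41 assignments
value 0: 141 assignments
So 1 of the 216 assignments meets the threshold.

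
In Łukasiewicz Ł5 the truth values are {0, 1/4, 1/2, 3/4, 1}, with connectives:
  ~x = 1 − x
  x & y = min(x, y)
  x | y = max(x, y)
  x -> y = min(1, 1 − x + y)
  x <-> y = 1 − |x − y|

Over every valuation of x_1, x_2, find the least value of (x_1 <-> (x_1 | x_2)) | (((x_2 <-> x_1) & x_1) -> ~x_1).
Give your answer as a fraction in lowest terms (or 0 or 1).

Take x_1 = 3/4, x_2 = 1:
x_1 | x_2 = 3/4 | 1 = 1
x_1 <-> (x_1 | x_2) = 3/4 <-> 1 = 3/4
x_2 <-> x_1 = 1 <-> 3/4 = 3/4
(x_2 <-> x_1) & x_1 = 3/4 & 3/4 = 3/4
~x_1 = ~3/4 = 1/4
((x_2 <-> x_1) & x_1) -> ~x_1 = 3/4 -> 1/4 = 1/2
(x_1 <-> (x_1 | x_2)) | (((x_2 <-> x_1) & x_1) -> ~x_1) = 3/4 | 1/2 = 3/4
No assignment yields a value below 3/4, so this is the minimum.

3/4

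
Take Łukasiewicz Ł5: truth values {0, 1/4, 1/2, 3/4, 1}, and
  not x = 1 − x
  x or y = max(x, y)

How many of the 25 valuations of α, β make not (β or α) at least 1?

1

value 1: 1 assignment (counts)
value 3/4: 3 assignments
value 1/2: 5 assignments
value 1/4: 7 assignments
value 0: 9 assignments
So 1 of the 25 assignments meets the threshold.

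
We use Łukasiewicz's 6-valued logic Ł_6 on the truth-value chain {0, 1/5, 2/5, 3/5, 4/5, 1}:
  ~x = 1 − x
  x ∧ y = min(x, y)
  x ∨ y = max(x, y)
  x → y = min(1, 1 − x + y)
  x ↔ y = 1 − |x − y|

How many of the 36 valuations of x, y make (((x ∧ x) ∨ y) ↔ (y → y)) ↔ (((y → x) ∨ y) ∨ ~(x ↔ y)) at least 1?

value 1: 17 assignments (counts)
value 4/5: 7 assignments
value 3/5: 5 assignments
value 2/5: 4 assignments
value 1/5: 2 assignments
value 0: 1 assignment
So 17 of the 36 assignments meet the threshold.

17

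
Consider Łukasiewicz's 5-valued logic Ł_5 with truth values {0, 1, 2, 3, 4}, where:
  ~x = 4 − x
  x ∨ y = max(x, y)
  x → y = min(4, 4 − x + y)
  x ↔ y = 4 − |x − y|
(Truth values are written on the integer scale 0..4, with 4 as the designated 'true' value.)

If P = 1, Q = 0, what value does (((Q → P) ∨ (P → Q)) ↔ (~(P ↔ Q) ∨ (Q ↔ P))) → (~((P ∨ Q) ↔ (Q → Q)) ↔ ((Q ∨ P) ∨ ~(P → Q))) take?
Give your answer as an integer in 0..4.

Q → P = 0 → 1 = 4
P → Q = 1 → 0 = 3
(Q → P) ∨ (P → Q) = 4 ∨ 3 = 4
P ↔ Q = 1 ↔ 0 = 3
~(P ↔ Q) = ~3 = 1
Q ↔ P = 0 ↔ 1 = 3
~(P ↔ Q) ∨ (Q ↔ P) = 1 ∨ 3 = 3
((Q → P) ∨ (P → Q)) ↔ (~(P ↔ Q) ∨ (Q ↔ P)) = 4 ↔ 3 = 3
P ∨ Q = 1 ∨ 0 = 1
Q → Q = 0 → 0 = 4
(P ∨ Q) ↔ (Q → Q) = 1 ↔ 4 = 1
~((P ∨ Q) ↔ (Q → Q)) = ~1 = 3
Q ∨ P = 0 ∨ 1 = 1
P → Q = 1 → 0 = 3
~(P → Q) = ~3 = 1
(Q ∨ P) ∨ ~(P → Q) = 1 ∨ 1 = 1
~((P ∨ Q) ↔ (Q → Q)) ↔ ((Q ∨ P) ∨ ~(P → Q)) = 3 ↔ 1 = 2
(((Q → P) ∨ (P → Q)) ↔ (~(P ↔ Q) ∨ (Q ↔ P))) → (~((P ∨ Q) ↔ (Q → Q)) ↔ ((Q ∨ P) ∨ ~(P → Q))) = 3 → 2 = 3

3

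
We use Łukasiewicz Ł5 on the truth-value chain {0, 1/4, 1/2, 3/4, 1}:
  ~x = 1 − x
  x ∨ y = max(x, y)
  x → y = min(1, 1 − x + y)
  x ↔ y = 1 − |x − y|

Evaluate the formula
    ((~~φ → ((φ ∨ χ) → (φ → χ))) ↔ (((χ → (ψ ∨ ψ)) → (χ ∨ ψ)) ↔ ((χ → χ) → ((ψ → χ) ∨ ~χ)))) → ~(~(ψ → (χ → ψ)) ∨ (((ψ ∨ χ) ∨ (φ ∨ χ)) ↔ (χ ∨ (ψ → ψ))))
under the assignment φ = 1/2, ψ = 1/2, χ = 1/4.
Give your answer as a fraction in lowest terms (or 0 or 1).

3/4

~φ = ~1/2 = 1/2
~~φ = ~1/2 = 1/2
φ ∨ χ = 1/2 ∨ 1/4 = 1/2
φ → χ = 1/2 → 1/4 = 3/4
(φ ∨ χ) → (φ → χ) = 1/2 → 3/4 = 1
~~φ → ((φ ∨ χ) → (φ → χ)) = 1/2 → 1 = 1
ψ ∨ ψ = 1/2 ∨ 1/2 = 1/2
χ → (ψ ∨ ψ) = 1/4 → 1/2 = 1
χ ∨ ψ = 1/4 ∨ 1/2 = 1/2
(χ → (ψ ∨ ψ)) → (χ ∨ ψ) = 1 → 1/2 = 1/2
χ → χ = 1/4 → 1/4 = 1
ψ → χ = 1/2 → 1/4 = 3/4
~χ = ~1/4 = 3/4
(ψ → χ) ∨ ~χ = 3/4 ∨ 3/4 = 3/4
(χ → χ) → ((ψ → χ) ∨ ~χ) = 1 → 3/4 = 3/4
((χ → (ψ ∨ ψ)) → (χ ∨ ψ)) ↔ ((χ → χ) → ((ψ → χ) ∨ ~χ)) = 1/2 ↔ 3/4 = 3/4
(~~φ → ((φ ∨ χ) → (φ → χ))) ↔ (((χ → (ψ ∨ ψ)) → (χ ∨ ψ)) ↔ ((χ → χ) → ((ψ → χ) ∨ ~χ))) = 1 ↔ 3/4 = 3/4
χ → ψ = 1/4 → 1/2 = 1
ψ → (χ → ψ) = 1/2 → 1 = 1
~(ψ → (χ → ψ)) = ~1 = 0
ψ ∨ χ = 1/2 ∨ 1/4 = 1/2
φ ∨ χ = 1/2 ∨ 1/4 = 1/2
(ψ ∨ χ) ∨ (φ ∨ χ) = 1/2 ∨ 1/2 = 1/2
ψ → ψ = 1/2 → 1/2 = 1
χ ∨ (ψ → ψ) = 1/4 ∨ 1 = 1
((ψ ∨ χ) ∨ (φ ∨ χ)) ↔ (χ ∨ (ψ → ψ)) = 1/2 ↔ 1 = 1/2
~(ψ → (χ → ψ)) ∨ (((ψ ∨ χ) ∨ (φ ∨ χ)) ↔ (χ ∨ (ψ → ψ))) = 0 ∨ 1/2 = 1/2
~(~(ψ → (χ → ψ)) ∨ (((ψ ∨ χ) ∨ (φ ∨ χ)) ↔ (χ ∨ (ψ → ψ)))) = ~1/2 = 1/2
((~~φ → ((φ ∨ χ) → (φ → χ))) ↔ (((χ → (ψ ∨ ψ)) → (χ ∨ ψ)) ↔ ((χ → χ) → ((ψ → χ) ∨ ~χ)))) → ~(~(ψ → (χ → ψ)) ∨ (((ψ ∨ χ) ∨ (φ ∨ χ)) ↔ (χ ∨ (ψ → ψ)))) = 3/4 → 1/2 = 3/4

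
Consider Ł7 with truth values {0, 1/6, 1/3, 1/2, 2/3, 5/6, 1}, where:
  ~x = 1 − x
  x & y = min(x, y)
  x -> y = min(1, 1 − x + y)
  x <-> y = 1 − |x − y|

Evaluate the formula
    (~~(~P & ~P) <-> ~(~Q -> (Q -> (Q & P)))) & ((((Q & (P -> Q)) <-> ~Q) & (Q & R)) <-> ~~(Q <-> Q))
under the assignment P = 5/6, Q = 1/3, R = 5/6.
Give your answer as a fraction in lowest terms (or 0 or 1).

1/3

~P = ~5/6 = 1/6
~P = ~5/6 = 1/6
~P & ~P = 1/6 & 1/6 = 1/6
~(~P & ~P) = ~1/6 = 5/6
~~(~P & ~P) = ~5/6 = 1/6
~Q = ~1/3 = 2/3
Q & P = 1/3 & 5/6 = 1/3
Q -> (Q & P) = 1/3 -> 1/3 = 1
~Q -> (Q -> (Q & P)) = 2/3 -> 1 = 1
~(~Q -> (Q -> (Q & P))) = ~1 = 0
~~(~P & ~P) <-> ~(~Q -> (Q -> (Q & P))) = 1/6 <-> 0 = 5/6
P -> Q = 5/6 -> 1/3 = 1/2
Q & (P -> Q) = 1/3 & 1/2 = 1/3
~Q = ~1/3 = 2/3
(Q & (P -> Q)) <-> ~Q = 1/3 <-> 2/3 = 2/3
Q & R = 1/3 & 5/6 = 1/3
((Q & (P -> Q)) <-> ~Q) & (Q & R) = 2/3 & 1/3 = 1/3
Q <-> Q = 1/3 <-> 1/3 = 1
~(Q <-> Q) = ~1 = 0
~~(Q <-> Q) = ~0 = 1
(((Q & (P -> Q)) <-> ~Q) & (Q & R)) <-> ~~(Q <-> Q) = 1/3 <-> 1 = 1/3
(~~(~P & ~P) <-> ~(~Q -> (Q -> (Q & P)))) & ((((Q & (P -> Q)) <-> ~Q) & (Q & R)) <-> ~~(Q <-> Q)) = 5/6 & 1/3 = 1/3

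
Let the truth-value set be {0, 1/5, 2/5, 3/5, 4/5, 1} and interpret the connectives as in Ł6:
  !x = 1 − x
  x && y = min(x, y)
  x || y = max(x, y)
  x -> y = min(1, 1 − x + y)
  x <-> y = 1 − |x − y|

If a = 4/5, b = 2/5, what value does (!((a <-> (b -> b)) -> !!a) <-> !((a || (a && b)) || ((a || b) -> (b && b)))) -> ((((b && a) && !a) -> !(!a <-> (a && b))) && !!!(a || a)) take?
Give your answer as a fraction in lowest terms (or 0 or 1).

b -> b = 2/5 -> 2/5 = 1
a <-> (b -> b) = 4/5 <-> 1 = 4/5
!a = !4/5 = 1/5
!!a = !1/5 = 4/5
(a <-> (b -> b)) -> !!a = 4/5 -> 4/5 = 1
!((a <-> (b -> b)) -> !!a) = !1 = 0
a && b = 4/5 && 2/5 = 2/5
a || (a && b) = 4/5 || 2/5 = 4/5
a || b = 4/5 || 2/5 = 4/5
b && b = 2/5 && 2/5 = 2/5
(a || b) -> (b && b) = 4/5 -> 2/5 = 3/5
(a || (a && b)) || ((a || b) -> (b && b)) = 4/5 || 3/5 = 4/5
!((a || (a && b)) || ((a || b) -> (b && b))) = !4/5 = 1/5
!((a <-> (b -> b)) -> !!a) <-> !((a || (a && b)) || ((a || b) -> (b && b))) = 0 <-> 1/5 = 4/5
b && a = 2/5 && 4/5 = 2/5
!a = !4/5 = 1/5
(b && a) && !a = 2/5 && 1/5 = 1/5
!a = !4/5 = 1/5
a && b = 4/5 && 2/5 = 2/5
!a <-> (a && b) = 1/5 <-> 2/5 = 4/5
!(!a <-> (a && b)) = !4/5 = 1/5
((b && a) && !a) -> !(!a <-> (a && b)) = 1/5 -> 1/5 = 1
a || a = 4/5 || 4/5 = 4/5
!(a || a) = !4/5 = 1/5
!!(a || a) = !1/5 = 4/5
!!!(a || a) = !4/5 = 1/5
(((b && a) && !a) -> !(!a <-> (a && b))) && !!!(a || a) = 1 && 1/5 = 1/5
(!((a <-> (b -> b)) -> !!a) <-> !((a || (a && b)) || ((a || b) -> (b && b)))) -> ((((b && a) && !a) -> !(!a <-> (a && b))) && !!!(a || a)) = 4/5 -> 1/5 = 2/5

2/5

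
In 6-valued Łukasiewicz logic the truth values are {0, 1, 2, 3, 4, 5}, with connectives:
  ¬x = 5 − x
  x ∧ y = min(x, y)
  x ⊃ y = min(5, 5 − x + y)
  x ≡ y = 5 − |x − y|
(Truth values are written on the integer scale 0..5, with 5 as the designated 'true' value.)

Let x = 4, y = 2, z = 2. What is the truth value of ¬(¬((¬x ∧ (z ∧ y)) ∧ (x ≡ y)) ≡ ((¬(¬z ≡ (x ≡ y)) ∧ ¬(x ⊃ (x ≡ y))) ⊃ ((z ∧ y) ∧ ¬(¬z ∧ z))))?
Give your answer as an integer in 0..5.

1

¬x = ¬4 = 1
z ∧ y = 2 ∧ 2 = 2
¬x ∧ (z ∧ y) = 1 ∧ 2 = 1
x ≡ y = 4 ≡ 2 = 3
(¬x ∧ (z ∧ y)) ∧ (x ≡ y) = 1 ∧ 3 = 1
¬((¬x ∧ (z ∧ y)) ∧ (x ≡ y)) = ¬1 = 4
¬z = ¬2 = 3
x ≡ y = 4 ≡ 2 = 3
¬z ≡ (x ≡ y) = 3 ≡ 3 = 5
¬(¬z ≡ (x ≡ y)) = ¬5 = 0
x ≡ y = 4 ≡ 2 = 3
x ⊃ (x ≡ y) = 4 ⊃ 3 = 4
¬(x ⊃ (x ≡ y)) = ¬4 = 1
¬(¬z ≡ (x ≡ y)) ∧ ¬(x ⊃ (x ≡ y)) = 0 ∧ 1 = 0
z ∧ y = 2 ∧ 2 = 2
¬z = ¬2 = 3
¬z ∧ z = 3 ∧ 2 = 2
¬(¬z ∧ z) = ¬2 = 3
(z ∧ y) ∧ ¬(¬z ∧ z) = 2 ∧ 3 = 2
(¬(¬z ≡ (x ≡ y)) ∧ ¬(x ⊃ (x ≡ y))) ⊃ ((z ∧ y) ∧ ¬(¬z ∧ z)) = 0 ⊃ 2 = 5
¬((¬x ∧ (z ∧ y)) ∧ (x ≡ y)) ≡ ((¬(¬z ≡ (x ≡ y)) ∧ ¬(x ⊃ (x ≡ y))) ⊃ ((z ∧ y) ∧ ¬(¬z ∧ z))) = 4 ≡ 5 = 4
¬(¬((¬x ∧ (z ∧ y)) ∧ (x ≡ y)) ≡ ((¬(¬z ≡ (x ≡ y)) ∧ ¬(x ⊃ (x ≡ y))) ⊃ ((z ∧ y) ∧ ¬(¬z ∧ z)))) = ¬4 = 1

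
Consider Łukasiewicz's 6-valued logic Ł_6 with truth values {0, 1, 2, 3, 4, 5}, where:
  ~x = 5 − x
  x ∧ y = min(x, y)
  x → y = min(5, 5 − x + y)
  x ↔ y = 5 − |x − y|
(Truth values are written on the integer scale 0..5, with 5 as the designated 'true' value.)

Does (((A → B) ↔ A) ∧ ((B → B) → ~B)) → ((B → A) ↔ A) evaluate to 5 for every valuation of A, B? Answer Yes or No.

No

Counterexample: take A = 1, B = 0.
A → B = 1 → 0 = 4
(A → B) ↔ A = 4 ↔ 1 = 2
B → B = 0 → 0 = 5
~B = ~0 = 5
(B → B) → ~B = 5 → 5 = 5
((A → B) ↔ A) ∧ ((B → B) → ~B) = 2 ∧ 5 = 2
B → A = 0 → 1 = 5
(B → A) ↔ A = 5 ↔ 1 = 1
(((A → B) ↔ A) ∧ ((B → B) → ~B)) → ((B → A) ↔ A) = 2 → 1 = 4
This gives 4 ≠ 5.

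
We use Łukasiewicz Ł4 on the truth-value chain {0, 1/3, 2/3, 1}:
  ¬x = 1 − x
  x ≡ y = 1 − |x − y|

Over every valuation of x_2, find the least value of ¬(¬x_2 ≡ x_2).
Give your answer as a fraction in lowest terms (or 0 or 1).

1/3

Take x_2 = 1/3:
¬x_2 = ¬1/3 = 2/3
¬x_2 ≡ x_2 = 2/3 ≡ 1/3 = 2/3
¬(¬x_2 ≡ x_2) = ¬2/3 = 1/3
No assignment yields a value below 1/3, so this is the minimum.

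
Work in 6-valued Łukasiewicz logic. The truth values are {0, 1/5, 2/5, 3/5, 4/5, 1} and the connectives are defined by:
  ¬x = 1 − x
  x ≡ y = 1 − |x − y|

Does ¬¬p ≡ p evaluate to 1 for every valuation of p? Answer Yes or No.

Yes

p = 0 ↦ 1
p = 1/5 ↦ 1
p = 2/5 ↦ 1
p = 3/5 ↦ 1
p = 4/5 ↦ 1
p = 1 ↦ 1
Every assignment gives a value ≥ 1.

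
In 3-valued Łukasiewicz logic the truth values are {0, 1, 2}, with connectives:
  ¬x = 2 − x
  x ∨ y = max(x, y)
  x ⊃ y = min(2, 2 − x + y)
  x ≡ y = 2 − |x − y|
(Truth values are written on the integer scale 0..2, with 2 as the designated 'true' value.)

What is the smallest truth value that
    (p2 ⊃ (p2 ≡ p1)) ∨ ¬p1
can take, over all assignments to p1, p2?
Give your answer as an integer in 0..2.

Take p1 = 1, p2 = 2:
p2 ≡ p1 = 2 ≡ 1 = 1
p2 ⊃ (p2 ≡ p1) = 2 ⊃ 1 = 1
¬p1 = ¬1 = 1
(p2 ⊃ (p2 ≡ p1)) ∨ ¬p1 = 1 ∨ 1 = 1
No assignment yields a value below 1, so this is the minimum.

1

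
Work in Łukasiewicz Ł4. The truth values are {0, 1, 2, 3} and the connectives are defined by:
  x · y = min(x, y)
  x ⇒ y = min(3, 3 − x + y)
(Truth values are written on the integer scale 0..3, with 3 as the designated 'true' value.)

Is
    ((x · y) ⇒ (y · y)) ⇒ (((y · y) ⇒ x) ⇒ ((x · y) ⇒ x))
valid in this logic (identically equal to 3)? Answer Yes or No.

Yes

x = 0, y = 0 ↦ 3
x = 0, y = 1 ↦ 3
x = 0, y = 2 ↦ 3
x = 0, y = 3 ↦ 3
x = 1, y = 0 ↦ 3
x = 1, y = 1 ↦ 3
x = 1, y = 2 ↦ 3
x = 1, y = 3 ↦ 3
x = 2, y = 0 ↦ 3
x = 2, y = 1 ↦ 3
x = 2, y = 2 ↦ 3
x = 2, y = 3 ↦ 3
x = 3, y = 0 ↦ 3
x = 3, y = 1 ↦ 3
x = 3, y = 2 ↦ 3
x = 3, y = 3 ↦ 3
Every assignment gives a value ≥ 3.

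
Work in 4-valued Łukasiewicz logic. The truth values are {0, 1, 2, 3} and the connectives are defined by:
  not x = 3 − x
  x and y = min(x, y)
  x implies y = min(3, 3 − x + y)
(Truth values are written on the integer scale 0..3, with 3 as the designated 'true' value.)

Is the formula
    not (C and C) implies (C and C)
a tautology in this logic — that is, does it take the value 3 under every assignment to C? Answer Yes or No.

No

Counterexample: take C = 0.
C and C = 0 and 0 = 0
not (C and C) = not 0 = 3
C and C = 0 and 0 = 0
not (C and C) implies (C and C) = 3 implies 0 = 0
This gives 0 ≠ 3.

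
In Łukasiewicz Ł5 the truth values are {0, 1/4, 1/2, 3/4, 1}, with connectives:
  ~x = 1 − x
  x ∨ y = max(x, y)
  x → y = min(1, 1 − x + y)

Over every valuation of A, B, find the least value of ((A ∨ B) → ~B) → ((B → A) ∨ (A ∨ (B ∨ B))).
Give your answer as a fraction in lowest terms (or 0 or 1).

1/2

Take A = 0, B = 1/2:
A ∨ B = 0 ∨ 1/2 = 1/2
~B = ~1/2 = 1/2
(A ∨ B) → ~B = 1/2 → 1/2 = 1
B → A = 1/2 → 0 = 1/2
B ∨ B = 1/2 ∨ 1/2 = 1/2
A ∨ (B ∨ B) = 0 ∨ 1/2 = 1/2
(B → A) ∨ (A ∨ (B ∨ B)) = 1/2 ∨ 1/2 = 1/2
((A ∨ B) → ~B) → ((B → A) ∨ (A ∨ (B ∨ B))) = 1 → 1/2 = 1/2
No assignment yields a value below 1/2, so this is the minimum.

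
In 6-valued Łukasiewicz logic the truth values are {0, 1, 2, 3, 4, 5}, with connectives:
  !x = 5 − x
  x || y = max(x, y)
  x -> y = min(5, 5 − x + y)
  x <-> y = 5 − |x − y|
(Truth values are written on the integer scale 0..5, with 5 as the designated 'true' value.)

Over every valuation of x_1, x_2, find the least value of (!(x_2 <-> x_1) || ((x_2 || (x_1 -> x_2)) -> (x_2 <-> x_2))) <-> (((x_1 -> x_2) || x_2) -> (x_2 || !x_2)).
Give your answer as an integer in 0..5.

3

Take x_1 = 0, x_2 = 2:
x_2 <-> x_1 = 2 <-> 0 = 3
!(x_2 <-> x_1) = !3 = 2
x_1 -> x_2 = 0 -> 2 = 5
x_2 || (x_1 -> x_2) = 2 || 5 = 5
x_2 <-> x_2 = 2 <-> 2 = 5
(x_2 || (x_1 -> x_2)) -> (x_2 <-> x_2) = 5 -> 5 = 5
!(x_2 <-> x_1) || ((x_2 || (x_1 -> x_2)) -> (x_2 <-> x_2)) = 2 || 5 = 5
x_1 -> x_2 = 0 -> 2 = 5
(x_1 -> x_2) || x_2 = 5 || 2 = 5
!x_2 = !2 = 3
x_2 || !x_2 = 2 || 3 = 3
((x_1 -> x_2) || x_2) -> (x_2 || !x_2) = 5 -> 3 = 3
(!(x_2 <-> x_1) || ((x_2 || (x_1 -> x_2)) -> (x_2 <-> x_2))) <-> (((x_1 -> x_2) || x_2) -> (x_2 || !x_2)) = 5 <-> 3 = 3
No assignment yields a value below 3, so this is the minimum.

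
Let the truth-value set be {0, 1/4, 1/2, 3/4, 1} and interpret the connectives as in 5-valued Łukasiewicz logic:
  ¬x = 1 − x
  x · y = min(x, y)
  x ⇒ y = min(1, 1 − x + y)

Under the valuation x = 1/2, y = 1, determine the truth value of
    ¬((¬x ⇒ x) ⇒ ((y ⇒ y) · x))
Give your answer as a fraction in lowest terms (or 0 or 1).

1/2

¬x = ¬1/2 = 1/2
¬x ⇒ x = 1/2 ⇒ 1/2 = 1
y ⇒ y = 1 ⇒ 1 = 1
(y ⇒ y) · x = 1 · 1/2 = 1/2
(¬x ⇒ x) ⇒ ((y ⇒ y) · x) = 1 ⇒ 1/2 = 1/2
¬((¬x ⇒ x) ⇒ ((y ⇒ y) · x)) = ¬1/2 = 1/2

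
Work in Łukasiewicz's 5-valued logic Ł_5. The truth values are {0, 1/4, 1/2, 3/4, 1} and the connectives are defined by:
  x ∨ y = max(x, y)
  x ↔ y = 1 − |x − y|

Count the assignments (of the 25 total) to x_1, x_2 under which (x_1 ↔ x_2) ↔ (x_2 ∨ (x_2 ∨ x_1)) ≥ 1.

5

value 1: 5 assignments (counts)
value 3/4: 7 assignments
value 1/2: 7 assignments
value 1/4: 3 assignments
value 0: 3 assignments
So 5 of the 25 assignments meet the threshold.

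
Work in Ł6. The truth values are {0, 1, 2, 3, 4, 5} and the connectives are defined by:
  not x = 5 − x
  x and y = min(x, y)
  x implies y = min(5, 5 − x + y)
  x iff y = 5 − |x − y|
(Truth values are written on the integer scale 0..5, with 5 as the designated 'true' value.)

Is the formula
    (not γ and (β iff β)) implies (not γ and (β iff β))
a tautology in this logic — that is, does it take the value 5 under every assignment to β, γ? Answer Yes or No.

Yes

At β = 3, γ = 5, for instance:
not γ = not 5 = 0
β iff β = 3 iff 3 = 5
not γ and (β iff β) = 0 and 5 = 0
(not γ and (β iff β)) implies (not γ and (β iff β)) = 0 implies 0 = 5
and checking the remaining 35 assignments likewise gives ≥ 5 in every case.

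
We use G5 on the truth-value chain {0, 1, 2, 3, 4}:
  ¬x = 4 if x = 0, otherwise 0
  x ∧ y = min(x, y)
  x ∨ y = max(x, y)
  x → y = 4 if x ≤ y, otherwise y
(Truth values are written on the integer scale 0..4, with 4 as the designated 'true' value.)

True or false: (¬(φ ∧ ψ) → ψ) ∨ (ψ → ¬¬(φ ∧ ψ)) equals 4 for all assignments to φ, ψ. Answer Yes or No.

No

Counterexample: take φ = 0, ψ = 1.
φ ∧ ψ = 0 ∧ 1 = 0
¬(φ ∧ ψ) = ¬0 = 4
¬(φ ∧ ψ) → ψ = 4 → 1 = 1
φ ∧ ψ = 0 ∧ 1 = 0
¬(φ ∧ ψ) = ¬0 = 4
¬¬(φ ∧ ψ) = ¬4 = 0
ψ → ¬¬(φ ∧ ψ) = 1 → 0 = 0
(¬(φ ∧ ψ) → ψ) ∨ (ψ → ¬¬(φ ∧ ψ)) = 1 ∨ 0 = 1
This gives 1 ≠ 4.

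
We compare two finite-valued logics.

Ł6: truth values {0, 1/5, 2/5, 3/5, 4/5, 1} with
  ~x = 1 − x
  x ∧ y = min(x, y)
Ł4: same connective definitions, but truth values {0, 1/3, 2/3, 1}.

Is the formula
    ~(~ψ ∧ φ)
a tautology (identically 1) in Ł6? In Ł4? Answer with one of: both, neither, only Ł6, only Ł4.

neither

In Ł6: at φ = 1/5, ψ = 0 the value is 4/5 — not a tautology.
In Ł4: at φ = 1/3, ψ = 0 the value is 2/3 — not a tautology.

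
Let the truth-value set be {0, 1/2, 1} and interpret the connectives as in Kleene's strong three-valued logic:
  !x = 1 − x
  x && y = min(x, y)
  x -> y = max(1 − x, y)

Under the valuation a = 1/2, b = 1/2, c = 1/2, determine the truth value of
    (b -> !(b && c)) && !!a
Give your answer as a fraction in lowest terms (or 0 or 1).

1/2

b && c = 1/2 && 1/2 = 1/2
!(b && c) = !1/2 = 1/2
b -> !(b && c) = 1/2 -> 1/2 = 1/2
!a = !1/2 = 1/2
!!a = !1/2 = 1/2
(b -> !(b && c)) && !!a = 1/2 && 1/2 = 1/2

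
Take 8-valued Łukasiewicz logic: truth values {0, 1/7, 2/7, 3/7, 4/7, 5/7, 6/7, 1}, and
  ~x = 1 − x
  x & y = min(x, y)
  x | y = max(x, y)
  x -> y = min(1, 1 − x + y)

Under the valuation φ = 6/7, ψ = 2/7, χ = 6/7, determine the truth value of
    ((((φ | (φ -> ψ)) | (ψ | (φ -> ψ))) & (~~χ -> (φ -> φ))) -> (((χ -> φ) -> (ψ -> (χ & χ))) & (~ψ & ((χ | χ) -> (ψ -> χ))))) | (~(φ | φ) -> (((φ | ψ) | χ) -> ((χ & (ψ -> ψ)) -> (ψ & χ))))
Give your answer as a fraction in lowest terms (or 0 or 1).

1

φ -> ψ = 6/7 -> 2/7 = 3/7
φ | (φ -> ψ) = 6/7 | 3/7 = 6/7
φ -> ψ = 6/7 -> 2/7 = 3/7
ψ | (φ -> ψ) = 2/7 | 3/7 = 3/7
(φ | (φ -> ψ)) | (ψ | (φ -> ψ)) = 6/7 | 3/7 = 6/7
~χ = ~6/7 = 1/7
~~χ = ~1/7 = 6/7
φ -> φ = 6/7 -> 6/7 = 1
~~χ -> (φ -> φ) = 6/7 -> 1 = 1
((φ | (φ -> ψ)) | (ψ | (φ -> ψ))) & (~~χ -> (φ -> φ)) = 6/7 & 1 = 6/7
χ -> φ = 6/7 -> 6/7 = 1
χ & χ = 6/7 & 6/7 = 6/7
ψ -> (χ & χ) = 2/7 -> 6/7 = 1
(χ -> φ) -> (ψ -> (χ & χ)) = 1 -> 1 = 1
~ψ = ~2/7 = 5/7
χ | χ = 6/7 | 6/7 = 6/7
ψ -> χ = 2/7 -> 6/7 = 1
(χ | χ) -> (ψ -> χ) = 6/7 -> 1 = 1
~ψ & ((χ | χ) -> (ψ -> χ)) = 5/7 & 1 = 5/7
((χ -> φ) -> (ψ -> (χ & χ))) & (~ψ & ((χ | χ) -> (ψ -> χ))) = 1 & 5/7 = 5/7
(((φ | (φ -> ψ)) | (ψ | (φ -> ψ))) & (~~χ -> (φ -> φ))) -> (((χ -> φ) -> (ψ -> (χ & χ))) & (~ψ & ((χ | χ) -> (ψ -> χ)))) = 6/7 -> 5/7 = 6/7
φ | φ = 6/7 | 6/7 = 6/7
~(φ | φ) = ~6/7 = 1/7
φ | ψ = 6/7 | 2/7 = 6/7
(φ | ψ) | χ = 6/7 | 6/7 = 6/7
ψ -> ψ = 2/7 -> 2/7 = 1
χ & (ψ -> ψ) = 6/7 & 1 = 6/7
ψ & χ = 2/7 & 6/7 = 2/7
(χ & (ψ -> ψ)) -> (ψ & χ) = 6/7 -> 2/7 = 3/7
((φ | ψ) | χ) -> ((χ & (ψ -> ψ)) -> (ψ & χ)) = 6/7 -> 3/7 = 4/7
~(φ | φ) -> (((φ | ψ) | χ) -> ((χ & (ψ -> ψ)) -> (ψ & χ))) = 1/7 -> 4/7 = 1
((((φ | (φ -> ψ)) | (ψ | (φ -> ψ))) & (~~χ -> (φ -> φ))) -> (((χ -> φ) -> (ψ -> (χ & χ))) & (~ψ & ((χ | χ) -> (ψ -> χ))))) | (~(φ | φ) -> (((φ | ψ) | χ) -> ((χ & (ψ -> ψ)) -> (ψ & χ)))) = 6/7 | 1 = 1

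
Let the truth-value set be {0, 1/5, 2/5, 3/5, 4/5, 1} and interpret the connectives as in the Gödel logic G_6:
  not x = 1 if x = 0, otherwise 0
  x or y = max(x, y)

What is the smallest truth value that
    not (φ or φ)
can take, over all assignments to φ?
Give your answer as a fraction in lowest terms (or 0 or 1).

0

Take φ = 1/5:
φ or φ = 1/5 or 1/5 = 1/5
not (φ or φ) = not 1/5 = 0
No assignment yields a value below 0, so this is the minimum.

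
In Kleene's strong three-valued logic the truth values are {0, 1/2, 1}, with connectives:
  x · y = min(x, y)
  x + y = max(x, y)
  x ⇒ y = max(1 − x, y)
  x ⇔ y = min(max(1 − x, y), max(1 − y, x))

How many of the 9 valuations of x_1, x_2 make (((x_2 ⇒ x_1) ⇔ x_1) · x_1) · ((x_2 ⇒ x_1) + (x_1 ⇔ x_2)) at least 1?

x_1 = 0, x_2 = 0 ↦ 0  <
x_1 = 0, x_2 = 1/2 ↦ 0  <
x_1 = 0, x_2 = 1 ↦ 0  <
x_1 = 1/2, x_2 = 0 ↦ 1/2  <
x_1 = 1/2, x_2 = 1/2 ↦ 1/2  <
x_1 = 1/2, x_2 = 1 ↦ 1/2  <
x_1 = 1, x_2 = 0 ↦ 1  ≥
x_1 = 1, x_2 = 1/2 ↦ 1  ≥
x_1 = 1, x_2 = 1 ↦ 1  ≥
So 3 of the 9 assignments meet the threshold.

3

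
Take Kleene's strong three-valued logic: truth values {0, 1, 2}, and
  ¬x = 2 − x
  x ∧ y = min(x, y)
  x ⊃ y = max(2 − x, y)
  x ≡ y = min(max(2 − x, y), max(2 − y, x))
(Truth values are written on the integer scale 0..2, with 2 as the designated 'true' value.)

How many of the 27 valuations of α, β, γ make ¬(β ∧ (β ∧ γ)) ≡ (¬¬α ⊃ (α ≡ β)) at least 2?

6

value 2: 6 assignments (counts)
value 1: 16 assignments
value 0: 5 assignments
So 6 of the 27 assignments meet the threshold.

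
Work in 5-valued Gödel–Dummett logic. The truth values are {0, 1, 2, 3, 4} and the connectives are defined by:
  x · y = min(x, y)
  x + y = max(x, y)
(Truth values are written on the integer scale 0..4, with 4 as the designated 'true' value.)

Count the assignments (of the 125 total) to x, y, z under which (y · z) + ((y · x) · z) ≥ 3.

20

value 4: 5 assignments (counts)
value 3: 15 assignments (counts)
value 2: 25 assignments
value 1: 35 assignments
value 0: 45 assignments
So 20 of the 125 assignments meet the threshold.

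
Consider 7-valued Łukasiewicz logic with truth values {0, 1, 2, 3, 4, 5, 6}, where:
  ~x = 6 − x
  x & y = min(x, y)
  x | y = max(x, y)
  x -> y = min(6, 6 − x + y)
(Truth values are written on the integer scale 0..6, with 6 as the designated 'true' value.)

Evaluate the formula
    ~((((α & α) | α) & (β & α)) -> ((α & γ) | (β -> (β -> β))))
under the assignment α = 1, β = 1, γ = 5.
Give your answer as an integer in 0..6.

0

α & α = 1 & 1 = 1
(α & α) | α = 1 | 1 = 1
β & α = 1 & 1 = 1
((α & α) | α) & (β & α) = 1 & 1 = 1
α & γ = 1 & 5 = 1
β -> β = 1 -> 1 = 6
β -> (β -> β) = 1 -> 6 = 6
(α & γ) | (β -> (β -> β)) = 1 | 6 = 6
(((α & α) | α) & (β & α)) -> ((α & γ) | (β -> (β -> β))) = 1 -> 6 = 6
~((((α & α) | α) & (β & α)) -> ((α & γ) | (β -> (β -> β)))) = ~6 = 0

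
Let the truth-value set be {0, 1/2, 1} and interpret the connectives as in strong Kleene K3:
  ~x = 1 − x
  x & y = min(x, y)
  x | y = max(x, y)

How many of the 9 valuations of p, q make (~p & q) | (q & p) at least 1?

p = 0, q = 0 ↦ 0  <
p = 0, q = 1/2 ↦ 1/2  <
p = 0, q = 1 ↦ 1  ≥
p = 1/2, q = 0 ↦ 0  <
p = 1/2, q = 1/2 ↦ 1/2  <
p = 1/2, q = 1 ↦ 1/2  <
p = 1, q = 0 ↦ 0  <
p = 1, q = 1/2 ↦ 1/2  <
p = 1, q = 1 ↦ 1  ≥
So 2 of the 9 assignments meet the threshold.

2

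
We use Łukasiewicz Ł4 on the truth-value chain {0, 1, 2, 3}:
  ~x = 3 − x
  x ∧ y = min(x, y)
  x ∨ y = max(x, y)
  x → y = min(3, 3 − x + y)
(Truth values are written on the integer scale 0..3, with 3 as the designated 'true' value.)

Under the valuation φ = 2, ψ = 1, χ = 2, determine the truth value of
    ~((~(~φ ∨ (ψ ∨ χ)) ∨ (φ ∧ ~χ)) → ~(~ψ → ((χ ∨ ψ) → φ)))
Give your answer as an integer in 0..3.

~φ = ~2 = 1
ψ ∨ χ = 1 ∨ 2 = 2
~φ ∨ (ψ ∨ χ) = 1 ∨ 2 = 2
~(~φ ∨ (ψ ∨ χ)) = ~2 = 1
~χ = ~2 = 1
φ ∧ ~χ = 2 ∧ 1 = 1
~(~φ ∨ (ψ ∨ χ)) ∨ (φ ∧ ~χ) = 1 ∨ 1 = 1
~ψ = ~1 = 2
χ ∨ ψ = 2 ∨ 1 = 2
(χ ∨ ψ) → φ = 2 → 2 = 3
~ψ → ((χ ∨ ψ) → φ) = 2 → 3 = 3
~(~ψ → ((χ ∨ ψ) → φ)) = ~3 = 0
(~(~φ ∨ (ψ ∨ χ)) ∨ (φ ∧ ~χ)) → ~(~ψ → ((χ ∨ ψ) → φ)) = 1 → 0 = 2
~((~(~φ ∨ (ψ ∨ χ)) ∨ (φ ∧ ~χ)) → ~(~ψ → ((χ ∨ ψ) → φ))) = ~2 = 1

1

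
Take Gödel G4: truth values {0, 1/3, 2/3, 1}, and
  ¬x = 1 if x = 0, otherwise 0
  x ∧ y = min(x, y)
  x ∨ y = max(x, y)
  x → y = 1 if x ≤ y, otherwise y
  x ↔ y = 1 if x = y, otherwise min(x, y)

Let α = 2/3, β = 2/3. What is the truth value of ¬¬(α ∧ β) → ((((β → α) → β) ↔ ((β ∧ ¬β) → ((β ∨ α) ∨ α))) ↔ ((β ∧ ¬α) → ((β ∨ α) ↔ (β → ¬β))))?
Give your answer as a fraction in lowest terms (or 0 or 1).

2/3

α ∧ β = 2/3 ∧ 2/3 = 2/3
¬(α ∧ β) = ¬2/3 = 0
¬¬(α ∧ β) = ¬0 = 1
β → α = 2/3 → 2/3 = 1
(β → α) → β = 1 → 2/3 = 2/3
¬β = ¬2/3 = 0
β ∧ ¬β = 2/3 ∧ 0 = 0
β ∨ α = 2/3 ∨ 2/3 = 2/3
(β ∨ α) ∨ α = 2/3 ∨ 2/3 = 2/3
(β ∧ ¬β) → ((β ∨ α) ∨ α) = 0 → 2/3 = 1
((β → α) → β) ↔ ((β ∧ ¬β) → ((β ∨ α) ∨ α)) = 2/3 ↔ 1 = 2/3
¬α = ¬2/3 = 0
β ∧ ¬α = 2/3 ∧ 0 = 0
β ∨ α = 2/3 ∨ 2/3 = 2/3
¬β = ¬2/3 = 0
β → ¬β = 2/3 → 0 = 0
(β ∨ α) ↔ (β → ¬β) = 2/3 ↔ 0 = 0
(β ∧ ¬α) → ((β ∨ α) ↔ (β → ¬β)) = 0 → 0 = 1
(((β → α) → β) ↔ ((β ∧ ¬β) → ((β ∨ α) ∨ α))) ↔ ((β ∧ ¬α) → ((β ∨ α) ↔ (β → ¬β))) = 2/3 ↔ 1 = 2/3
¬¬(α ∧ β) → ((((β → α) → β) ↔ ((β ∧ ¬β) → ((β ∨ α) ∨ α))) ↔ ((β ∧ ¬α) → ((β ∨ α) ↔ (β → ¬β)))) = 1 → 2/3 = 2/3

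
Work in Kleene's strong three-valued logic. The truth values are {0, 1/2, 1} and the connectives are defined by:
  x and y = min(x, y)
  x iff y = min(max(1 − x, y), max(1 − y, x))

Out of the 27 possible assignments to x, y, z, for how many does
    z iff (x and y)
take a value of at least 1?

6

value 1: 6 assignments (counts)
value 1/2: 15 assignments
value 0: 6 assignments
So 6 of the 27 assignments meet the threshold.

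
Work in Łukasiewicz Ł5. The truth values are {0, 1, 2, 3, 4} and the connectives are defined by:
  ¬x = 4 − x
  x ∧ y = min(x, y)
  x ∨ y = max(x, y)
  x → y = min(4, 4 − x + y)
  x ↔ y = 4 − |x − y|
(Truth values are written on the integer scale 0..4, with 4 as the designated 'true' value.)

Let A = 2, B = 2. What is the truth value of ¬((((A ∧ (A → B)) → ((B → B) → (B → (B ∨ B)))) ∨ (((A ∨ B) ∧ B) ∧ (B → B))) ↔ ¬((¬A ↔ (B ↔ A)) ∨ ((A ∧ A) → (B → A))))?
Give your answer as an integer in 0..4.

4

A → B = 2 → 2 = 4
A ∧ (A → B) = 2 ∧ 4 = 2
B → B = 2 → 2 = 4
B ∨ B = 2 ∨ 2 = 2
B → (B ∨ B) = 2 → 2 = 4
(B → B) → (B → (B ∨ B)) = 4 → 4 = 4
(A ∧ (A → B)) → ((B → B) → (B → (B ∨ B))) = 2 → 4 = 4
A ∨ B = 2 ∨ 2 = 2
(A ∨ B) ∧ B = 2 ∧ 2 = 2
B → B = 2 → 2 = 4
((A ∨ B) ∧ B) ∧ (B → B) = 2 ∧ 4 = 2
((A ∧ (A → B)) → ((B → B) → (B → (B ∨ B)))) ∨ (((A ∨ B) ∧ B) ∧ (B → B)) = 4 ∨ 2 = 4
¬A = ¬2 = 2
B ↔ A = 2 ↔ 2 = 4
¬A ↔ (B ↔ A) = 2 ↔ 4 = 2
A ∧ A = 2 ∧ 2 = 2
B → A = 2 → 2 = 4
(A ∧ A) → (B → A) = 2 → 4 = 4
(¬A ↔ (B ↔ A)) ∨ ((A ∧ A) → (B → A)) = 2 ∨ 4 = 4
¬((¬A ↔ (B ↔ A)) ∨ ((A ∧ A) → (B → A))) = ¬4 = 0
(((A ∧ (A → B)) → ((B → B) → (B → (B ∨ B)))) ∨ (((A ∨ B) ∧ B) ∧ (B → B))) ↔ ¬((¬A ↔ (B ↔ A)) ∨ ((A ∧ A) → (B → A))) = 4 ↔ 0 = 0
¬((((A ∧ (A → B)) → ((B → B) → (B → (B ∨ B)))) ∨ (((A ∨ B) ∧ B) ∧ (B → B))) ↔ ¬((¬A ↔ (B ↔ A)) ∨ ((A ∧ A) → (B → A)))) = ¬0 = 4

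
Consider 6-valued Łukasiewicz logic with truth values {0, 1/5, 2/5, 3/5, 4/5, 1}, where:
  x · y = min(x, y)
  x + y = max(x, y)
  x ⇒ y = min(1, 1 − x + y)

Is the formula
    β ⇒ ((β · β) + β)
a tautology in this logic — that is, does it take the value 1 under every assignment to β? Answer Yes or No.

Yes

β = 0 ↦ 1
β = 1/5 ↦ 1
β = 2/5 ↦ 1
β = 3/5 ↦ 1
β = 4/5 ↦ 1
β = 1 ↦ 1
Every assignment gives a value ≥ 1.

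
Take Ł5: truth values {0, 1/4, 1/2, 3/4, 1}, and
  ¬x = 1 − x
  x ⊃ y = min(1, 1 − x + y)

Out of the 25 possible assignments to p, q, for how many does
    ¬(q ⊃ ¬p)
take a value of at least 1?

1

value 1: 1 assignment (counts)
value 3/4: 2 assignments
value 1/2: 3 assignments
value 1/4: 4 assignments
value 0: 15 assignments
So 1 of the 25 assignments meets the threshold.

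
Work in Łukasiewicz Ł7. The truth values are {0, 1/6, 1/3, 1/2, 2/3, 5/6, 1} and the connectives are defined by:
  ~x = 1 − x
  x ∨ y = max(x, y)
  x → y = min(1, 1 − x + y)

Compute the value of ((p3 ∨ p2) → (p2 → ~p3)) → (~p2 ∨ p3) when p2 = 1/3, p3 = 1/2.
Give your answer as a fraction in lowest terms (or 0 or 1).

p3 ∨ p2 = 1/2 ∨ 1/3 = 1/2
~p3 = ~1/2 = 1/2
p2 → ~p3 = 1/3 → 1/2 = 1
(p3 ∨ p2) → (p2 → ~p3) = 1/2 → 1 = 1
~p2 = ~1/3 = 2/3
~p2 ∨ p3 = 2/3 ∨ 1/2 = 2/3
((p3 ∨ p2) → (p2 → ~p3)) → (~p2 ∨ p3) = 1 → 2/3 = 2/3

2/3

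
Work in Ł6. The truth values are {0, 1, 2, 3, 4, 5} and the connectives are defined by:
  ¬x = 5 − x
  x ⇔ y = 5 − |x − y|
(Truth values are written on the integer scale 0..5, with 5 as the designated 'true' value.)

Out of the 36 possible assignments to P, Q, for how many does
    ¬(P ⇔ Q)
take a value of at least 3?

12

value 5: 2 assignments (counts)
value 4: 4 assignments (counts)
value 3: 6 assignments (counts)
value 2: 8 assignments
value 1: 10 assignments
value 0: 6 assignments
So 12 of the 36 assignments meet the threshold.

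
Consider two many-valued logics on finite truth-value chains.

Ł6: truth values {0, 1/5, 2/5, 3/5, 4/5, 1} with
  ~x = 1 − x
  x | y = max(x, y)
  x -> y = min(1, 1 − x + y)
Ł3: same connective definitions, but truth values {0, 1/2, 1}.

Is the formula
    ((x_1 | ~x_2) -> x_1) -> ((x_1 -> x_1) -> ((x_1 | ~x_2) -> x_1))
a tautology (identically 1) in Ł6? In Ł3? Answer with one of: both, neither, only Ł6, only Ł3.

both

In Ł6: every assignment gives 1 — tautology.
In Ł3: every assignment gives 1 — tautology.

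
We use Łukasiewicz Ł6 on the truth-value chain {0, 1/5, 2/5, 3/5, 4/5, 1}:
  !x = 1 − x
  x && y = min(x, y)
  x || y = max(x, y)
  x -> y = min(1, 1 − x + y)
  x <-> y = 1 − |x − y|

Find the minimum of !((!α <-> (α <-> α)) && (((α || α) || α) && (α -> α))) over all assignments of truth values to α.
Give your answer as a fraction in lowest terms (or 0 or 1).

Take α = 2/5:
!α = !2/5 = 3/5
α <-> α = 2/5 <-> 2/5 = 1
!α <-> (α <-> α) = 3/5 <-> 1 = 3/5
α || α = 2/5 || 2/5 = 2/5
(α || α) || α = 2/5 || 2/5 = 2/5
α -> α = 2/5 -> 2/5 = 1
((α || α) || α) && (α -> α) = 2/5 && 1 = 2/5
(!α <-> (α <-> α)) && (((α || α) || α) && (α -> α)) = 3/5 && 2/5 = 2/5
!((!α <-> (α <-> α)) && (((α || α) || α) && (α -> α))) = !2/5 = 3/5
No assignment yields a value below 3/5, so this is the minimum.

3/5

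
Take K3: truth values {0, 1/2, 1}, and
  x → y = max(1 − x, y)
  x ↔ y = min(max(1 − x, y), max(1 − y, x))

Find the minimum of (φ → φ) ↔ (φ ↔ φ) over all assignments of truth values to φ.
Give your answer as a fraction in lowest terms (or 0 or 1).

Take φ = 1/2:
φ → φ = 1/2 → 1/2 = 1/2
φ ↔ φ = 1/2 ↔ 1/2 = 1/2
(φ → φ) ↔ (φ ↔ φ) = 1/2 ↔ 1/2 = 1/2
No assignment yields a value below 1/2, so this is the minimum.

1/2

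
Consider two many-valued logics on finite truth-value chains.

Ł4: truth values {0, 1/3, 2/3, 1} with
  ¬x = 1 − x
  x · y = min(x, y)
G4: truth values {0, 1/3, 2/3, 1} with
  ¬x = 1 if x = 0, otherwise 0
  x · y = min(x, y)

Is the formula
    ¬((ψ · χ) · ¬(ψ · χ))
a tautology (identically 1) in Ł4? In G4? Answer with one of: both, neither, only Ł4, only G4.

only G4

In Ł4: at ψ = 1/3, χ = 1/3 the value is 2/3 — not a tautology.
In G4: every assignment gives 1 — tautology.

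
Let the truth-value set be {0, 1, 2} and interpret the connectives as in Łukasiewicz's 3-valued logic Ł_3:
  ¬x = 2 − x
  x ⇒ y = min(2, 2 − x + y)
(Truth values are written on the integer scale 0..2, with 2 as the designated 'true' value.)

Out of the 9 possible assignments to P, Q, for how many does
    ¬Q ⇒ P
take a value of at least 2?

6

P = 0, Q = 0 ↦ 0  <
P = 0, Q = 1 ↦ 1  <
P = 0, Q = 2 ↦ 2  ≥
P = 1, Q = 0 ↦ 1  <
P = 1, Q = 1 ↦ 2  ≥
P = 1, Q = 2 ↦ 2  ≥
P = 2, Q = 0 ↦ 2  ≥
P = 2, Q = 1 ↦ 2  ≥
P = 2, Q = 2 ↦ 2  ≥
So 6 of the 9 assignments meet the threshold.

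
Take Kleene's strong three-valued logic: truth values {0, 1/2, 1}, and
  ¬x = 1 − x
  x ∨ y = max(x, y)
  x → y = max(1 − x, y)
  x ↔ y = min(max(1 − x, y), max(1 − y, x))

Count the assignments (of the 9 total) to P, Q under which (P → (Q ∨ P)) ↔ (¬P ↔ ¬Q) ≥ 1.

2

P = 0, Q = 0 ↦ 1  ≥
P = 0, Q = 1/2 ↦ 1/2  <
P = 0, Q = 1 ↦ 0  <
P = 1/2, Q = 0 ↦ 1/2  <
P = 1/2, Q = 1/2 ↦ 1/2  <
P = 1/2, Q = 1 ↦ 1/2  <
P = 1, Q = 0 ↦ 0  <
P = 1, Q = 1/2 ↦ 1/2  <
P = 1, Q = 1 ↦ 1  ≥
So 2 of the 9 assignments meet the threshold.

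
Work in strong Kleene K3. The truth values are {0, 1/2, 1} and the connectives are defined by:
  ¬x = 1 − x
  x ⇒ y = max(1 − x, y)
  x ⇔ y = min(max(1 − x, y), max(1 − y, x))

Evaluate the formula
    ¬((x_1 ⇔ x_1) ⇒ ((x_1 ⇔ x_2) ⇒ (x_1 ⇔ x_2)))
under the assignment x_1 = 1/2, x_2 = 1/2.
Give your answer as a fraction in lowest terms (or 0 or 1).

1/2

x_1 ⇔ x_1 = 1/2 ⇔ 1/2 = 1/2
x_1 ⇔ x_2 = 1/2 ⇔ 1/2 = 1/2
x_1 ⇔ x_2 = 1/2 ⇔ 1/2 = 1/2
(x_1 ⇔ x_2) ⇒ (x_1 ⇔ x_2) = 1/2 ⇒ 1/2 = 1/2
(x_1 ⇔ x_1) ⇒ ((x_1 ⇔ x_2) ⇒ (x_1 ⇔ x_2)) = 1/2 ⇒ 1/2 = 1/2
¬((x_1 ⇔ x_1) ⇒ ((x_1 ⇔ x_2) ⇒ (x_1 ⇔ x_2))) = ¬1/2 = 1/2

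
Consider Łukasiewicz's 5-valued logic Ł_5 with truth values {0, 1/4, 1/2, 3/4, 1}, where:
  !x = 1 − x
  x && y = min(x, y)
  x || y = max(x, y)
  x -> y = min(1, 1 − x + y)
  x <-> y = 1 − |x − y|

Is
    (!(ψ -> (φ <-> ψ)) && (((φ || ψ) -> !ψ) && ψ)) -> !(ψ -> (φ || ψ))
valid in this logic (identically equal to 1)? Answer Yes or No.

Counterexample: take φ = 0, ψ = 3/4.
φ <-> ψ = 0 <-> 3/4 = 1/4
ψ -> (φ <-> ψ) = 3/4 -> 1/4 = 1/2
!(ψ -> (φ <-> ψ)) = !1/2 = 1/2
φ || ψ = 0 || 3/4 = 3/4
!ψ = !3/4 = 1/4
(φ || ψ) -> !ψ = 3/4 -> 1/4 = 1/2
((φ || ψ) -> !ψ) && ψ = 1/2 && 3/4 = 1/2
!(ψ -> (φ <-> ψ)) && (((φ || ψ) -> !ψ) && ψ) = 1/2 && 1/2 = 1/2
φ || ψ = 0 || 3/4 = 3/4
ψ -> (φ || ψ) = 3/4 -> 3/4 = 1
!(ψ -> (φ || ψ)) = !1 = 0
(!(ψ -> (φ <-> ψ)) && (((φ || ψ) -> !ψ) && ψ)) -> !(ψ -> (φ || ψ)) = 1/2 -> 0 = 1/2
This gives 1/2 ≠ 1.

No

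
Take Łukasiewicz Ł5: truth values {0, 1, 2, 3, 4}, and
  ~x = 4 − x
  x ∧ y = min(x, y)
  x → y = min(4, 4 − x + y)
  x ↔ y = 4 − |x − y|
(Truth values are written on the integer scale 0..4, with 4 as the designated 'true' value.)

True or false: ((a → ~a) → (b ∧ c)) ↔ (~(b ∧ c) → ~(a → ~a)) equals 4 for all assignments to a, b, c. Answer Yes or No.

At a = 0, b = 2, c = 4, for instance:
~a = ~0 = 4
a → ~a = 0 → 4 = 4
b ∧ c = 2 ∧ 4 = 2
(a → ~a) → (b ∧ c) = 4 → 2 = 2
~(b ∧ c) = ~2 = 2
~(a → ~a) = ~4 = 0
~(b ∧ c) → ~(a → ~a) = 2 → 0 = 2
((a → ~a) → (b ∧ c)) ↔ (~(b ∧ c) → ~(a → ~a)) = 2 ↔ 2 = 4
and checking the remaining 124 assignments likewise gives ≥ 4 in every case.

Yes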